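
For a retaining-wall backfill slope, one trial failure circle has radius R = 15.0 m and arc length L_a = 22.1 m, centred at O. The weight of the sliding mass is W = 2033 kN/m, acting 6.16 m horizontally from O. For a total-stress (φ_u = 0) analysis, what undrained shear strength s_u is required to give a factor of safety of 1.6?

FS = s_u·L_a·R / (W·d), so s_u = FS·W·d / (L_a·R).
s_u = 1.6·2033·6.16 / (22.10·15.0) = 20037.2 / 331.50 = 60.44 kPa

s_u = 60.4 kPa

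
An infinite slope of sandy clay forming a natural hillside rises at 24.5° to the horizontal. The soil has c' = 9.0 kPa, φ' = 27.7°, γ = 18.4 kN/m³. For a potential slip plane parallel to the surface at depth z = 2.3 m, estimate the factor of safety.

FS = 1.72

For an infinite slope with a slip plane parallel to the surface (no pore pressure): FS = [c' + γz cos²β tanφ'] / [γz sinβ cosβ].
γz = 18.4·2.3 = 42.32 kN/m²
Numerator = 9.0 + 42.32·cos²24.5°·tan27.7° = 9.0 + 42.32·0.8280·0.5250 = 27.398 kPa
Denominator = 42.32·sin24.5°·cos24.5° = 42.32·0.4147·0.9100 = 15.970 kPa
FS = 27.398 / 15.970 = 1.716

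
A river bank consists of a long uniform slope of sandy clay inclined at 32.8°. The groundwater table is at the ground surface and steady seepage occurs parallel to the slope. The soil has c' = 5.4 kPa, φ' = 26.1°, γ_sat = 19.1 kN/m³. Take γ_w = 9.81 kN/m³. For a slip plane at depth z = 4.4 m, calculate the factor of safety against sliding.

FS = 0.51

With seepage parallel to the slope and the water table at the surface, the effective normal stress on the slip plane uses the buoyant unit weight γ' = γ_sat − γ_w while the driving shear stress uses γ_sat:
FS = [c' + γ' z cos²β tanφ'] / [γ_sat z sinβ cosβ]
γ' = 19.1 − 9.81 = 9.29 kN/m³
Numerator = 5.4 + 9.29·4.4·cos²32.8°·tan26.1° = 5.4 + 9.29·4.4·0.7066·0.4899 = 19.549 kPa
Denominator = 19.1·4.4·sin32.8°·cos32.8° = 19.1·4.4·0.5417·0.8406 = 38.267 kPa
FS = 19.549 / 38.267 = 0.511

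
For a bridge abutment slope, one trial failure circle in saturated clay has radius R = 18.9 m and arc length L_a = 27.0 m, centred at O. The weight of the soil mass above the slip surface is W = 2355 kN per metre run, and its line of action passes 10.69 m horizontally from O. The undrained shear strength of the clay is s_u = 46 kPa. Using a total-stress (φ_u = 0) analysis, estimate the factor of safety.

Taking moments about the centre O, the resisting moment is provided by the undrained shear strength acting along the arc:
M_R = s_u·L_a·R = 46·27.00·18.9 = 23473.8 kN·m/m
M_D = W·d = 2355·10.69 = 25174.9 kN·m/m
FS = M_R / M_D = 23473.8 / 25174.9 = 0.932

FS = 0.93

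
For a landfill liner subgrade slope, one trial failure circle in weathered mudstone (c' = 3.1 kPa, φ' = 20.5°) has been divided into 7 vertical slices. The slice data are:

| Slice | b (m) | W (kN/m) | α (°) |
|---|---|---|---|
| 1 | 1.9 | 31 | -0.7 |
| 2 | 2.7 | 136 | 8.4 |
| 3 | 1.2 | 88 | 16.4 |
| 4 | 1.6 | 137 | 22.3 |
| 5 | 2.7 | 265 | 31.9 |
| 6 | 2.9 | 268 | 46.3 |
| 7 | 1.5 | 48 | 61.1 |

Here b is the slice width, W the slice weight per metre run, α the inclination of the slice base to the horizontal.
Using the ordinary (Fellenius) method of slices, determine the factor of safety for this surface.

FS = 0.76

Ordinary method of slices: FS = Σ[c'·Δl_i + (W_i cosα_i)·tanφ'] / Σ W_i sinα_i, with Δl_i = b_i / cosα_i.
Slice 1: Δl = 1.9/cos(-0.7°) = 1.900 m; N'_1 = 31·cos(-0.7°) = 31.0; c'Δl = 5.89; W sinα = -0.4
Slice 2: Δl = 2.7/cos8.4° = 2.729 m; N'_2 = 136·cos8.4° = 134.5; c'Δl = 8.46; W sinα = 19.9
Slice 3: Δl = 1.2/cos16.4° = 1.251 m; N'_3 = 88·cos16.4° = 84.4; c'Δl = 3.88; W sinα = 24.8
Slice 4: Δl = 1.6/cos22.3° = 1.729 m; N'_4 = 137·cos22.3° = 126.8; c'Δl = 5.36; W sinα = 52.0
Slice 5: Δl = 2.7/cos31.9° = 3.180 m; N'_5 = 265·cos31.9° = 225.0; c'Δl = 9.86; W sinα = 140.0
Slice 6: Δl = 2.9/cos46.3° = 4.198 m; N'_6 = 268·cos46.3° = 185.2; c'Δl = 13.01; W sinα = 193.8
Slice 7: Δl = 1.5/cos61.1° = 3.104 m; N'_7 = 48·cos61.1° = 23.2; c'Δl = 9.62; W sinα = 42.0
Σc'Δl = 56.1 kN/m; ΣN' = 810.0 kN/m; ΣW sinα = 472.1 kN/m
Resisting = 56.1 + 810.0·tan20.5° = 56.1 + 302.9 = 358.9 kN/m
FS = 358.9 / 472.1 = 0.760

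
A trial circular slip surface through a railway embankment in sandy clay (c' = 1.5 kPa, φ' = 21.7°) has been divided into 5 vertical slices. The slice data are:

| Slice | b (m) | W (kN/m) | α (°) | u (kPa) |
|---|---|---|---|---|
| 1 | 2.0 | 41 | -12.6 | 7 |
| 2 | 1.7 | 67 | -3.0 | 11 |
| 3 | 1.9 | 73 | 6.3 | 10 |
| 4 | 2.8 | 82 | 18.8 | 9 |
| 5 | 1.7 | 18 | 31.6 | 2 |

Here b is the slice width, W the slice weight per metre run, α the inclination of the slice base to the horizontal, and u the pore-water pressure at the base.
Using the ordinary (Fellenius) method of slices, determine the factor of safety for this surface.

FS = 2.91

Ordinary method of slices: FS = Σ[c'·Δl_i + (W_i cosα_i − u_i·Δl_i)·tanφ'] / Σ W_i sinα_i, with Δl_i = b_i / cosα_i.
Slice 1: Δl = 2.0/cos(-12.6°) = 2.049 m; N'_1 = 41·cos(-12.6°) − 7·2.049 = 25.7; c'Δl = 3.07; W sinα = -8.9
Slice 2: Δl = 1.7/cos(-3.0°) = 1.702 m; N'_2 = 67·cos(-3.0°) − 11·1.702 = 48.2; c'Δl = 2.55; W sinα = -3.5
Slice 3: Δl = 1.9/cos6.3° = 1.912 m; N'_3 = 73·cos6.3° − 10·1.912 = 53.4; c'Δl = 2.87; W sinα = 8.0
Slice 4: Δl = 2.8/cos18.8° = 2.958 m; N'_4 = 82·cos18.8° − 9·2.958 = 51.0; c'Δl = 4.44; W sinα = 26.4
Slice 5: Δl = 1.7/cos31.6° = 1.996 m; N'_5 = 18·cos31.6° − 2·1.996 = 11.3; c'Δl = 2.99; W sinα = 9.4
Σc'Δl = 15.9 kN/m; ΣN' = 189.6 kN/m; ΣW sinα = 31.4 kN/m
Resisting = 15.9 + 189.6·tan21.7° = 15.9 + 75.5 = 91.4 kN/m
FS = 91.4 / 31.4 = 2.909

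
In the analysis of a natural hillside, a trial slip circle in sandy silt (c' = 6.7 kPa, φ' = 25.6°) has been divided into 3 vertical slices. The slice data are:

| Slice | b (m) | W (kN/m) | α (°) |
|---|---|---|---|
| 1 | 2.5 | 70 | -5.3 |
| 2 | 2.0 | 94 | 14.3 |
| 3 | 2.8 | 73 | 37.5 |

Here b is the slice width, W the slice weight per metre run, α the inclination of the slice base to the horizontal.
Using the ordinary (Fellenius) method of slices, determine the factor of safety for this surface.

FS = 2.60

Ordinary method of slices: FS = Σ[c'·Δl_i + (W_i cosα_i)·tanφ'] / Σ W_i sinα_i, with Δl_i = b_i / cosα_i.
Slice 1: Δl = 2.5/cos(-5.3°) = 2.511 m; N'_1 = 70·cos(-5.3°) = 69.7; c'Δl = 16.82; W sinα = -6.5
Slice 2: Δl = 2.0/cos14.3° = 2.064 m; N'_2 = 94·cos14.3° = 91.1; c'Δl = 13.83; W sinα = 23.2
Slice 3: Δl = 2.8/cos37.5° = 3.529 m; N'_3 = 73·cos37.5° = 57.9; c'Δl = 23.65; W sinα = 44.4
Σc'Δl = 54.3 kN/m; ΣN' = 218.7 kN/m; ΣW sinα = 61.2 kN/m
Resisting = 54.3 + 218.7·tan25.6° = 54.3 + 104.8 = 159.1 kN/m
FS = 159.1 / 61.2 = 2.600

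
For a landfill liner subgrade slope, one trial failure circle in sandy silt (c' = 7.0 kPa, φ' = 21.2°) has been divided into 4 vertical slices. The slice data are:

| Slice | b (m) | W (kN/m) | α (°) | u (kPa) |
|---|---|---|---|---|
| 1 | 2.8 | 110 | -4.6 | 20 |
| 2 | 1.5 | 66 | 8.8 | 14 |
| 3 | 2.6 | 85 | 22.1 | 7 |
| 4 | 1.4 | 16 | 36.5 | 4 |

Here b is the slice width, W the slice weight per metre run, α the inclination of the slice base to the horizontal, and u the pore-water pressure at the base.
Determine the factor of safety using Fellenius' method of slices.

Ordinary method of slices: FS = Σ[c'·Δl_i + (W_i cosα_i − u_i·Δl_i)·tanφ'] / Σ W_i sinα_i, with Δl_i = b_i / cosα_i.
Slice 1: Δl = 2.8/cos(-4.6°) = 2.809 m; N'_1 = 110·cos(-4.6°) − 20·2.809 = 53.5; c'Δl = 19.66; W sinα = -8.8
Slice 2: Δl = 1.5/cos8.8° = 1.518 m; N'_2 = 66·cos8.8° − 14·1.518 = 44.0; c'Δl = 10.63; W sinα = 10.1
Slice 3: Δl = 2.6/cos22.1° = 2.806 m; N'_3 = 85·cos22.1° − 7·2.806 = 59.1; c'Δl = 19.64; W sinα = 32.0
Slice 4: Δl = 1.4/cos36.5° = 1.742 m; N'_4 = 16·cos36.5° − 4·1.742 = 5.9; c'Δl = 12.19; W sinα = 9.5
Σc'Δl = 62.1 kN/m; ΣN' = 162.4 kN/m; ΣW sinα = 42.8 kN/m
Resisting = 62.1 + 162.4·tan21.2° = 62.1 + 63.0 = 125.1 kN/m
FS = 125.1 / 42.8 = 2.926

FS = 2.93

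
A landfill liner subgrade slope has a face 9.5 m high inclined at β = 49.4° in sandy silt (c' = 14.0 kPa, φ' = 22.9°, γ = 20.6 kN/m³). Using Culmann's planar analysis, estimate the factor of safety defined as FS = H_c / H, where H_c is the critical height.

FS = 1.90

H_c = (4c'/γ) · sinβ cosφ' / [1 − cos(β − φ')]
    = (4·14.0/20.6) · sin49.4°·cos22.9° / [1 − cos26.5°]
    = 2.718 · 0.6994 / 0.1051 = 18.10 m
FS = H_c / H = 18.10 / 9.5 = 1.905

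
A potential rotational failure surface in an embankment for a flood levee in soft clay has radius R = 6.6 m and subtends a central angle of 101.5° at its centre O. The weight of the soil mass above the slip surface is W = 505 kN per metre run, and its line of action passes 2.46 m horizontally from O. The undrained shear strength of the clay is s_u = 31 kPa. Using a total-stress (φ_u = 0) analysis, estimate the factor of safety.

FS = 1.93

Taking moments about the centre O, the resisting moment is provided by the undrained shear strength acting along the arc:
Arc length L_a = R·θ = 6.6·(101.5°·π/180) = 6.6·1.7715 = 11.69 m
M_R = s_u·L_a·R = 31·11.69·6.6 = 2392.2 kN·m/m
M_D = W·d = 505·2.46 = 1242.3 kN·m/m
FS = M_R / M_D = 2392.2 / 1242.3 = 1.926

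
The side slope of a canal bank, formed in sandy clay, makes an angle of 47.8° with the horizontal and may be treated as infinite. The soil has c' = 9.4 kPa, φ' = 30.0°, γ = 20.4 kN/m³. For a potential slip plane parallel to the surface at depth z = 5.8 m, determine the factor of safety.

For an infinite slope with a slip plane parallel to the surface (no pore pressure): FS = [c' + γz cos²β tanφ'] / [γz sinβ cosβ].
γz = 20.4·5.8 = 118.32 kN/m²
Numerator = 9.4 + 118.32·cos²47.8°·tan30.0° = 9.4 + 118.32·0.4512·0.5774 = 40.223 kPa
Denominator = 118.32·sin47.8°·cos47.8° = 118.32·0.7408·0.6717 = 58.878 kPa
FS = 40.223 / 58.878 = 0.683

FS = 0.68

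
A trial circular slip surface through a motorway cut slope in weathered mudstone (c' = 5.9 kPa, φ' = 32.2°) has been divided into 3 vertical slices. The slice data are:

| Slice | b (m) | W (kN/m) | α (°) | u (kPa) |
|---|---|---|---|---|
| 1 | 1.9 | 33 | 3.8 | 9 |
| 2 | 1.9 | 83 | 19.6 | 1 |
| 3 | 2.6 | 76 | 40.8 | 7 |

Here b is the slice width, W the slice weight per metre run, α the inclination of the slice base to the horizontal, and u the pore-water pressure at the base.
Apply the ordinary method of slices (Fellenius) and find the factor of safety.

Ordinary method of slices: FS = Σ[c'·Δl_i + (W_i cosα_i − u_i·Δl_i)·tanφ'] / Σ W_i sinα_i, with Δl_i = b_i / cosα_i.
Slice 1: Δl = 1.9/cos3.8° = 1.904 m; N'_1 = 33·cos3.8° − 9·1.904 = 15.8; c'Δl = 11.23; W sinα = 2.2
Slice 2: Δl = 1.9/cos19.6° = 2.017 m; N'_2 = 83·cos19.6° − 1·2.017 = 76.2; c'Δl = 11.90; W sinα = 27.8
Slice 3: Δl = 2.6/cos40.8° = 3.435 m; N'_3 = 76·cos40.8° − 7·3.435 = 33.5; c'Δl = 20.26; W sinα = 49.7
Σc'Δl = 43.4 kN/m; ΣN' = 125.5 kN/m; ΣW sinα = 79.7 kN/m
Resisting = 43.4 + 125.5·tan32.2° = 43.4 + 79.0 = 122.4 kN/m
FS = 122.4 / 79.7 = 1.536

FS = 1.54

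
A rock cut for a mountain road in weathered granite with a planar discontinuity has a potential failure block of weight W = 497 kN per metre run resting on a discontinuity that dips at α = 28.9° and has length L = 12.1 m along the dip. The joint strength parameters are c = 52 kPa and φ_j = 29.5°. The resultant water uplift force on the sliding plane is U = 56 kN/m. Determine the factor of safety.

Resolving the block weight along and normal to the plane and applying the Mohr–Coulomb strength on the joint:
N' = W cosα − U = 497·cos28.9° − 56 = 379.1 kN/m
Driving force T = W sinα = 497·sin28.9° = 240.2 kN/m
Resisting force R = c·L + N'·tanφ_j = 52·12.1 + 379.1·tan29.5° = 629.2 + 214.5 = 843.7 kN/m
FS = R / T = 843.7 / 240.2 = 3.513

FS = 3.51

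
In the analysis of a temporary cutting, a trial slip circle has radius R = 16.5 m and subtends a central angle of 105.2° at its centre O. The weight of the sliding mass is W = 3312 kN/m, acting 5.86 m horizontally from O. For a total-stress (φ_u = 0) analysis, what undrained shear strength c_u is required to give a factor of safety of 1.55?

FS = c_u·L_a·R / (W·d), so c_u = FS·W·d / (L_a·R).
Arc length L_a = R·θ = 16.5·(105.2°·π/180) = 16.5·1.8361 = 30.30 m
c_u = 1.55·3312·5.86 / (30.30·16.5) = 30082.9 / 499.87 = 60.18 kPa

c_u = 60.2 kPa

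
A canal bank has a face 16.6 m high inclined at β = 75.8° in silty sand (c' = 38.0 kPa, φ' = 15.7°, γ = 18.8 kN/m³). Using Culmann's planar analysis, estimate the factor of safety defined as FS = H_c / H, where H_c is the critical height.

H_c = (4c'/γ) · sinβ cosφ' / [1 − cos(β − φ')]
    = (4·38.0/18.8) · sin75.8°·cos15.7° / [1 − cos60.1°]
    = 8.085 · 0.9333 / 0.5015 = 15.05 m
FS = H_c / H = 15.05 / 16.6 = 0.906

FS = 0.91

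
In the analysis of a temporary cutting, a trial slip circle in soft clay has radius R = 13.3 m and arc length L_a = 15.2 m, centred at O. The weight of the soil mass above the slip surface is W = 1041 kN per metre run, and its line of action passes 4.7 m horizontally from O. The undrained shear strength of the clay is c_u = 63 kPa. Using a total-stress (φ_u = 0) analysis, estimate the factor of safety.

FS = 2.60

Taking moments about the centre O, the resisting moment is provided by the undrained shear strength acting along the arc:
M_R = c_u·L_a·R = 63·15.20·13.3 = 12736.1 kN·m/m
M_D = W·d = 1041·4.7 = 4892.7 kN·m/m
FS = M_R / M_D = 12736.1 / 4892.7 = 2.603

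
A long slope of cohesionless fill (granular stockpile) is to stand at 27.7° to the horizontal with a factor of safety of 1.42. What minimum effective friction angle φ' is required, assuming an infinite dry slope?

FS = tanφ'/tanβ ⇒ tanφ' = FS · tanβ = 1.42 · tan27.7° = 0.7455
φ' = arctan(0.7455) = 36.71°

φ' = 36.7°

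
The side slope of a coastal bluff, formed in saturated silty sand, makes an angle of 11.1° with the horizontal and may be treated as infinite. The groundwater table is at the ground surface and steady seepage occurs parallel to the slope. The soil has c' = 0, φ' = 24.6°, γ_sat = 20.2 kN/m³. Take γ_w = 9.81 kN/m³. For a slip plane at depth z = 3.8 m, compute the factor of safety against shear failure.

FS = 1.20

With seepage parallel to the slope and the water table at the surface, the effective normal stress on the slip plane uses the buoyant unit weight γ' = γ_sat − γ_w while the driving shear stress uses γ_sat:
FS = [c' + γ' z cos²β tanφ'] / [γ_sat z sinβ cosβ]
(For c' = 0 this reduces to FS = (γ'/γ_sat)·tanφ'/tanβ.)
γ' = 20.2 − 9.81 = 10.39 kN/m³
Numerator = 0.0 + 10.39·3.8·cos²11.1°·tan24.6° = 0.0 + 10.39·3.8·0.9629·0.4578 = 17.406 kPa
Denominator = 20.2·3.8·sin11.1°·cos11.1° = 20.2·3.8·0.1925·0.9813 = 14.502 kPa
FS = 17.406 / 14.502 = 1.200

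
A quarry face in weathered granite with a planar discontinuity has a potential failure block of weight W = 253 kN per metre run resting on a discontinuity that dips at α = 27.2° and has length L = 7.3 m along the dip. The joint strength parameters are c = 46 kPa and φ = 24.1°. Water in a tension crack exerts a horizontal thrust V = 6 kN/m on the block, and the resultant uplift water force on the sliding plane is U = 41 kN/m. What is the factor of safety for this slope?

Resolving the block weight along and normal to the plane and applying the Mohr–Coulomb strength on the joint:
N' = W cosα − U − V sinα = 253·cos27.2° − 41 − 6·sin27.2° = 181.3 kN/m
Driving force T = W sinα + V cosα = 253·sin27.2° + 6·cos27.2° = 121.0 kN/m
Resisting force R = c·L + N'·tanφ = 46·7.3 + 181.3·tan24.1° = 335.8 + 81.1 = 416.9 kN/m
FS = R / T = 416.9 / 121.0 = 3.446

FS = 3.45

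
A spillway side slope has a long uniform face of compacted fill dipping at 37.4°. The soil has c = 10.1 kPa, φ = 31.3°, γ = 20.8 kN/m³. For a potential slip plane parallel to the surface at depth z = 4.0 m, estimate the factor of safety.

FS = 1.05

For an infinite slope with a slip plane parallel to the surface (no pore pressure): FS = [c + γz cos²β tanφ] / [γz sinβ cosβ].
γz = 20.8·4.0 = 83.20 kN/m²
Numerator = 10.1 + 83.20·cos²37.4°·tan31.3° = 10.1 + 83.20·0.6311·0.6080 = 42.025 kPa
Denominator = 83.20·sin37.4°·cos37.4° = 83.20·0.6074·0.7944 = 40.145 kPa
FS = 42.025 / 40.145 = 1.047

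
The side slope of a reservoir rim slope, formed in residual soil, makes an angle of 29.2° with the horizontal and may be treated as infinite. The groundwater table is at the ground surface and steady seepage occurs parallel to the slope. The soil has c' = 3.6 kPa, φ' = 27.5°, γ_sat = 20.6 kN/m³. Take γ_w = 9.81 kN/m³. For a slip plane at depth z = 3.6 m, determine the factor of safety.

FS = 0.60

With seepage parallel to the slope and the water table at the surface, the effective normal stress on the slip plane uses the buoyant unit weight γ' = γ_sat − γ_w while the driving shear stress uses γ_sat:
FS = [c' + γ' z cos²β tanφ'] / [γ_sat z sinβ cosβ]
γ' = 20.6 − 9.81 = 10.79 kN/m³
Numerator = 3.6 + 10.79·3.6·cos²29.2°·tan27.5° = 3.6 + 10.79·3.6·0.7620·0.5206 = 19.008 kPa
Denominator = 20.6·3.6·sin29.2°·cos29.2° = 20.6·3.6·0.4879·0.8729 = 31.582 kPa
FS = 19.008 / 31.582 = 0.602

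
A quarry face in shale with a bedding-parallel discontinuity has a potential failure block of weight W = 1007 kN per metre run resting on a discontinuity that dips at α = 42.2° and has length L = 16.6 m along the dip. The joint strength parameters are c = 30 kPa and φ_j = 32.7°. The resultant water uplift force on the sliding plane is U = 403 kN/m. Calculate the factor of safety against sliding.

Resolving the block weight along and normal to the plane and applying the Mohr–Coulomb strength on the joint:
N' = W cosα − U = 1007·cos42.2° − 403 = 343.0 kN/m
Driving force T = W sinα = 1007·sin42.2° = 676.4 kN/m
Resisting force R = c·L + N'·tanφ_j = 30·16.6 + 343.0·tan32.7° = 498.0 + 220.2 = 718.2 kN/m
FS = R / T = 718.2 / 676.4 = 1.062

FS = 1.06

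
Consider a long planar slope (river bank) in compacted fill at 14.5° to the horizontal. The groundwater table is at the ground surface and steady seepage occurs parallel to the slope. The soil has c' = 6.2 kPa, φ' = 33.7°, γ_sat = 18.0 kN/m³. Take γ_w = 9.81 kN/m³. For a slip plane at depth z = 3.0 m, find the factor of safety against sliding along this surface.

With seepage parallel to the slope and the water table at the surface, the effective normal stress on the slip plane uses the buoyant unit weight γ' = γ_sat − γ_w while the driving shear stress uses γ_sat:
FS = [c' + γ' z cos²β tanφ'] / [γ_sat z sinβ cosβ]
γ' = 18.0 − 9.81 = 8.19 kN/m³
Numerator = 6.2 + 8.19·3.0·cos²14.5°·tan33.7° = 6.2 + 8.19·3.0·0.9373·0.6669 = 21.559 kPa
Denominator = 18.0·3.0·sin14.5°·cos14.5° = 18.0·3.0·0.2504·0.9681 = 13.090 kPa
FS = 21.559 / 13.090 = 1.647

FS = 1.65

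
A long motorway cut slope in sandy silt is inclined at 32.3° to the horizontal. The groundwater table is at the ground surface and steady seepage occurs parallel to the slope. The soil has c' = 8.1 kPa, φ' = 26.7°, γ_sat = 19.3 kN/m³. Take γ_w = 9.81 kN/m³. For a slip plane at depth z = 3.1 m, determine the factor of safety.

With seepage parallel to the slope and the water table at the surface, the effective normal stress on the slip plane uses the buoyant unit weight γ' = γ_sat − γ_w while the driving shear stress uses γ_sat:
FS = [c' + γ' z cos²β tanφ'] / [γ_sat z sinβ cosβ]
γ' = 19.3 − 9.81 = 9.49 kN/m³
Numerator = 8.1 + 9.49·3.1·cos²32.3°·tan26.7° = 8.1 + 9.49·3.1·0.7145·0.5029 = 18.671 kPa
Denominator = 19.3·3.1·sin32.3°·cos32.3° = 19.3·3.1·0.5344·0.8453 = 27.023 kPa
FS = 18.671 / 27.023 = 0.691

FS = 0.69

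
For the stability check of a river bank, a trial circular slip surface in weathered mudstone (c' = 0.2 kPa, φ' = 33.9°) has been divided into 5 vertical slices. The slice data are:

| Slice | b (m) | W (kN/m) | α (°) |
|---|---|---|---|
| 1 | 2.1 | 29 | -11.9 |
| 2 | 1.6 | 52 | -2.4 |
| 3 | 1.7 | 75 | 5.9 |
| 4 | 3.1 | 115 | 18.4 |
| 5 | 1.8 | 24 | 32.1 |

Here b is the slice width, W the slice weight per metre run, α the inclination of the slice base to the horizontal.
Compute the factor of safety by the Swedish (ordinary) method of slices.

Ordinary method of slices: FS = Σ[c'·Δl_i + (W_i cosα_i)·tanφ'] / Σ W_i sinα_i, with Δl_i = b_i / cosα_i.
Slice 1: Δl = 2.1/cos(-11.9°) = 2.146 m; N'_1 = 29·cos(-11.9°) = 28.4; c'Δl = 0.43; W sinα = -6.0
Slice 2: Δl = 1.6/cos(-2.4°) = 1.601 m; N'_2 = 52·cos(-2.4°) = 52.0; c'Δl = 0.32; W sinα = -2.2
Slice 3: Δl = 1.7/cos5.9° = 1.709 m; N'_3 = 75·cos5.9° = 74.6; c'Δl = 0.34; W sinα = 7.7
Slice 4: Δl = 3.1/cos18.4° = 3.267 m; N'_4 = 115·cos18.4° = 109.1; c'Δl = 0.65; W sinα = 36.3
Slice 5: Δl = 1.8/cos32.1° = 2.125 m; N'_5 = 24·cos32.1° = 20.3; c'Δl = 0.42; W sinα = 12.8
Σc'Δl = 2.2 kN/m; ΣN' = 284.4 kN/m; ΣW sinα = 48.6 kN/m
Resisting = 2.2 + 284.4·tan33.9° = 2.2 + 191.1 = 193.3 kN/m
FS = 193.3 / 48.6 = 3.976

FS = 3.98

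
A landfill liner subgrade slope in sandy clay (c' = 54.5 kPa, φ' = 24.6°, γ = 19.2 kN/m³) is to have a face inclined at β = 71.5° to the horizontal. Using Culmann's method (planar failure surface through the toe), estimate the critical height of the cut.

H_c = 30.91 m

Culmann's analysis gives the critical failure plane at α_cr = (β + φ')/2 = (71.5 + 24.6)/2 = 48.0°, and the critical height
H_c = (4c'/γ) · sinβ cosφ' / [1 − cos(β − φ')]
    = (4·54.5/19.2) · sin71.5°·cos24.6° / [1 − cos(46.9°)]
    = 11.354 · 0.9483·0.9092 / [1 − 0.6833]
    = 11.354 · 0.8623 / 0.3167
    = 30.91 m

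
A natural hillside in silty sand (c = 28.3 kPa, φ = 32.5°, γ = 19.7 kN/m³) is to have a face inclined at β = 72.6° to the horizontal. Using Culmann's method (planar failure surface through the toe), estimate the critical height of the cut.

Culmann's analysis gives the critical failure plane at α_cr = (β + φ)/2 = (72.6 + 32.5)/2 = 52.5°, and the critical height
H_c = (4c/γ) · sinβ cosφ / [1 − cos(β − φ)]
    = (4·28.3/19.7) · sin72.6°·cos32.5° / [1 − cos(40.1°)]
    = 5.746 · 0.9542·0.8434 / [1 − 0.7649]
    = 5.746 · 0.8048 / 0.2351
    = 19.67 m

H_c = 19.67 m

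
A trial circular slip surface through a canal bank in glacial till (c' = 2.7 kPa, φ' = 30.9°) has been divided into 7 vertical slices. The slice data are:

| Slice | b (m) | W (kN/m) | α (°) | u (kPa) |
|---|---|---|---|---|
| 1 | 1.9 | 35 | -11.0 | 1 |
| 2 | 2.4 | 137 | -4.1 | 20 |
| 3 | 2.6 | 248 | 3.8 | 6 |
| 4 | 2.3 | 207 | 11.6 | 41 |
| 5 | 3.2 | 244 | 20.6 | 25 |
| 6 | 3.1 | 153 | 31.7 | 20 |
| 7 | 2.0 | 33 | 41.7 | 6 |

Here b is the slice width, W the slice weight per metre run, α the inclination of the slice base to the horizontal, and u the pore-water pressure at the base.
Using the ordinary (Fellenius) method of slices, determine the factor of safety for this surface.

FS = 1.96

Ordinary method of slices: FS = Σ[c'·Δl_i + (W_i cosα_i − u_i·Δl_i)·tanφ'] / Σ W_i sinα_i, with Δl_i = b_i / cosα_i.
Slice 1: Δl = 1.9/cos(-11.0°) = 1.936 m; N'_1 = 35·cos(-11.0°) − 1·1.936 = 32.4; c'Δl = 5.23; W sinα = -6.7
Slice 2: Δl = 2.4/cos(-4.1°) = 2.406 m; N'_2 = 137·cos(-4.1°) − 20·2.406 = 88.5; c'Δl = 6.50; W sinα = -9.8
Slice 3: Δl = 2.6/cos3.8° = 2.606 m; N'_3 = 248·cos3.8° − 6·2.606 = 231.8; c'Δl = 7.04; W sinα = 16.4
Slice 4: Δl = 2.3/cos11.6° = 2.348 m; N'_4 = 207·cos11.6° − 41·2.348 = 106.5; c'Δl = 6.34; W sinα = 41.6
Slice 5: Δl = 3.2/cos20.6° = 3.419 m; N'_5 = 244·cos20.6° − 25·3.419 = 142.9; c'Δl = 9.23; W sinα = 85.8
Slice 6: Δl = 3.1/cos31.7° = 3.644 m; N'_6 = 153·cos31.7° − 20·3.644 = 57.3; c'Δl = 9.84; W sinα = 80.4
Slice 7: Δl = 2.0/cos41.7° = 2.679 m; N'_7 = 33·cos41.7° − 6·2.679 = 8.6; c'Δl = 7.23; W sinα = 22.0
Σc'Δl = 51.4 kN/m; ΣN' = 668.1 kN/m; ΣW sinα = 229.8 kN/m
Resisting = 51.4 + 668.1·tan30.9° = 51.4 + 399.8 = 451.2 kN/m
FS = 451.2 / 229.8 = 1.964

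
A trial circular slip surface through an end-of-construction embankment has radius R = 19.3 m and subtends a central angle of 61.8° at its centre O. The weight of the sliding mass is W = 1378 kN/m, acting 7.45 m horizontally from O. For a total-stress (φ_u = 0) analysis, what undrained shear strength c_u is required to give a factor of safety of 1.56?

FS = c_u·L_a·R / (W·d), so c_u = FS·W·d / (L_a·R).
Arc length L_a = R·θ = 19.3·(61.8°·π/180) = 19.3·1.0786 = 20.82 m
c_u = 1.56·1378·7.45 / (20.82·19.3) = 16015.1 / 401.77 = 39.86 kPa

c_u = 39.9 kPa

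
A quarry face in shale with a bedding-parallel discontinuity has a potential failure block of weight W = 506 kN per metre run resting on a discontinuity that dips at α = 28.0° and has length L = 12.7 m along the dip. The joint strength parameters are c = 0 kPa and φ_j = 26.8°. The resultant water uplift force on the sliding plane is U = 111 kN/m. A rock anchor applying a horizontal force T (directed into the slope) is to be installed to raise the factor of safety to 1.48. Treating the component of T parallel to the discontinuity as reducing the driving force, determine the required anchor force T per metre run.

Resolving forces along and normal to the sliding plane, with the horizontal anchor force T adding T·sinα to the effective normal force and T·cosα acting up the plane against the driving force:
FS = [cL + (W cosα − U + T sinα) tanφ_j] / [W sinα − T cosα]
Without the anchor: N' = 335.8 kN/m, driving T_d = 237.6 kN/m, resisting R = 0·12.7 + 335.8·tan26.8° = 169.6 kN/m, FS = 0.71.
Setting FS = 1.48 and solving for T:
1.48·(237.6 − T cos28.0°) = 169.6 + T sin28.0°·tan26.8°
T·(sin28.0°·tan26.8° + 1.48·cos28.0°) = 1.48·237.6 − 169.6
T·(0.4695·0.5051 + 1.48·0.8829) = 351.6 − 169.6 = 182.0
T·1.5439 = 182.0
T = 117.9 kN/m

T = 118 kN/m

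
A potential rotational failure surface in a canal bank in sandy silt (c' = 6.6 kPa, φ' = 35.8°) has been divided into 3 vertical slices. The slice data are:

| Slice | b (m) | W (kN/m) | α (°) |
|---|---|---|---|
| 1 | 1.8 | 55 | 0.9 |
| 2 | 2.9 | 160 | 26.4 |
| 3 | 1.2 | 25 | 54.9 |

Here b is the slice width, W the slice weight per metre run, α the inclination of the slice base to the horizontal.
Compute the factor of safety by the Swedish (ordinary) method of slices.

Ordinary method of slices: FS = Σ[c'·Δl_i + (W_i cosα_i)·tanφ'] / Σ W_i sinα_i, with Δl_i = b_i / cosα_i.
Slice 1: Δl = 1.8/cos0.9° = 1.800 m; N'_1 = 55·cos0.9° = 55.0; c'Δl = 11.88; W sinα = 0.9
Slice 2: Δl = 2.9/cos26.4° = 3.238 m; N'_2 = 160·cos26.4° = 143.3; c'Δl = 21.37; W sinα = 71.1
Slice 3: Δl = 1.2/cos54.9° = 2.087 m; N'_3 = 25·cos54.9° = 14.4; c'Δl = 13.77; W sinα = 20.5
Σc'Δl = 47.0 kN/m; ΣN' = 212.7 kN/m; ΣW sinα = 92.5 kN/m
Resisting = 47.0 + 212.7·tan35.8° = 47.0 + 153.4 = 200.4 kN/m
FS = 200.4 / 92.5 = 2.168

FS = 2.17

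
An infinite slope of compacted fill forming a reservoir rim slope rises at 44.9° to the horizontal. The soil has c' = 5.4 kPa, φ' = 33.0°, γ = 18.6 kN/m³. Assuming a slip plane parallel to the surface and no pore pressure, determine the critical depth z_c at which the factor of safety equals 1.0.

z_c = 1.67 m

Setting FS = 1.00 in FS = [c' + γz cos²β tanφ'] / [γz sinβ cosβ] and solving for z:
z = c' / [γ cosβ (FS·sinβ − cosβ·tanφ')]
  = 5.4 / [18.6·cos44.9°·(1.00·sin44.9° − cos44.9°·tan33.0°)]
  = 5.4 / [18.6·0.7083·(1.00·0.7059 − 0.7083·0.6494)]
  = 5.4 / 3.2394 = 1.667 m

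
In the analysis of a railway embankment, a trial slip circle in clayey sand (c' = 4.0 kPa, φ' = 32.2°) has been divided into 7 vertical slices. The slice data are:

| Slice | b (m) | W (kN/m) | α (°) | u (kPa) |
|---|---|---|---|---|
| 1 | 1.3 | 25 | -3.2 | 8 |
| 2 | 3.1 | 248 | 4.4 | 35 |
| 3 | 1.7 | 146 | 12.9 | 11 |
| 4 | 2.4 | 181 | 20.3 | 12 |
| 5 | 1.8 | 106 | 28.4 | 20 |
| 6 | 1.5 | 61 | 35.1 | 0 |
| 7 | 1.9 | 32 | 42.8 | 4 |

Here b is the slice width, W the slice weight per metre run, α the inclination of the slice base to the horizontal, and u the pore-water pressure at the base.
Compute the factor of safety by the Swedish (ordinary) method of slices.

FS = 1.79

Ordinary method of slices: FS = Σ[c'·Δl_i + (W_i cosα_i − u_i·Δl_i)·tanφ'] / Σ W_i sinα_i, with Δl_i = b_i / cosα_i.
Slice 1: Δl = 1.3/cos(-3.2°) = 1.302 m; N'_1 = 25·cos(-3.2°) − 8·1.302 = 14.5; c'Δl = 5.21; W sinα = -1.4
Slice 2: Δl = 3.1/cos4.4° = 3.109 m; N'_2 = 248·cos4.4° − 35·3.109 = 138.4; c'Δl = 12.44; W sinα = 19.0
Slice 3: Δl = 1.7/cos12.9° = 1.744 m; N'_3 = 146·cos12.9° − 11·1.744 = 123.1; c'Δl = 6.98; W sinα = 32.6
Slice 4: Δl = 2.4/cos20.3° = 2.559 m; N'_4 = 181·cos20.3° − 12·2.559 = 139.1; c'Δl = 10.24; W sinα = 62.8
Slice 5: Δl = 1.8/cos28.4° = 2.046 m; N'_5 = 106·cos28.4° − 20·2.046 = 52.3; c'Δl = 8.19; W sinα = 50.4
Slice 6: Δl = 1.5/cos35.1° = 1.833 m; N'_6 = 61·cos35.1° − 0·1.833 = 49.9; c'Δl = 7.33; W sinα = 35.1
Slice 7: Δl = 1.9/cos42.8° = 2.590 m; N'_7 = 32·cos42.8° − 4·2.590 = 13.1; c'Δl = 10.36; W sinα = 21.7
Σc'Δl = 60.7 kN/m; ΣN' = 530.5 kN/m; ΣW sinα = 220.3 kN/m
Resisting = 60.7 + 530.5·tan32.2° = 60.7 + 334.1 = 394.8 kN/m
FS = 394.8 / 220.3 = 1.793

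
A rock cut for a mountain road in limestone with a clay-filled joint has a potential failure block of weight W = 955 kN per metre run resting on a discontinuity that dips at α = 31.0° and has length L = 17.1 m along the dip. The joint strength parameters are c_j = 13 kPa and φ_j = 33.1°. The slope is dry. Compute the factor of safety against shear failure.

Resolving the block weight along and normal to the plane and applying the Mohr–Coulomb strength on the joint:
N' = W cosα = 955·cos31.0° = 818.6 kN/m
Driving force T = W sinα = 955·sin31.0° = 491.9 kN/m
Resisting force R = c_j·L + N'·tanφ_j = 13·17.1 + 818.6·tan33.1° = 222.3 + 533.6 = 755.9 kN/m
FS = R / T = 755.9 / 491.9 = 1.537

FS = 1.54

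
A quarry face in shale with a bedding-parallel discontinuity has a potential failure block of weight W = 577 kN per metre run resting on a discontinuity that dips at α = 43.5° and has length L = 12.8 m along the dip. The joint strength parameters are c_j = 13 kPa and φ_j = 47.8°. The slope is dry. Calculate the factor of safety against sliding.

Resolving the block weight along and normal to the plane and applying the Mohr–Coulomb strength on the joint:
N' = W cosα = 577·cos43.5° = 418.5 kN/m
Driving force T = W sinα = 577·sin43.5° = 397.2 kN/m
Resisting force R = c_j·L + N'·tanφ_j = 13·12.8 + 418.5·tan47.8° = 166.4 + 461.6 = 628.0 kN/m
FS = R / T = 628.0 / 397.2 = 1.581

FS = 1.58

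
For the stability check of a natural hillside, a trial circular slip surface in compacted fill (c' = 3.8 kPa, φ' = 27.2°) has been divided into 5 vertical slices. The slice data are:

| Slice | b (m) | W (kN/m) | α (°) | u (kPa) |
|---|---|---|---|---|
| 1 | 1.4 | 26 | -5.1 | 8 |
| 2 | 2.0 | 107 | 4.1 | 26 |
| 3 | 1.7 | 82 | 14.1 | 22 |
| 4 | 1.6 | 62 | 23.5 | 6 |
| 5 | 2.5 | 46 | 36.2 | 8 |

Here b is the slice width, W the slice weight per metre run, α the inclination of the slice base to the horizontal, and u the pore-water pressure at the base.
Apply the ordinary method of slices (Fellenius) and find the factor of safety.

Ordinary method of slices: FS = Σ[c'·Δl_i + (W_i cosα_i − u_i·Δl_i)·tanφ'] / Σ W_i sinα_i, with Δl_i = b_i / cosα_i.
Slice 1: Δl = 1.4/cos(-5.1°) = 1.406 m; N'_1 = 26·cos(-5.1°) − 8·1.406 = 14.7; c'Δl = 5.34; W sinα = -2.3
Slice 2: Δl = 2.0/cos4.1° = 2.005 m; N'_2 = 107·cos4.1° − 26·2.005 = 54.6; c'Δl = 7.62; W sinα = 7.7
Slice 3: Δl = 1.7/cos14.1° = 1.753 m; N'_3 = 82·cos14.1° − 22·1.753 = 41.0; c'Δl = 6.66; W sinα = 20.0
Slice 4: Δl = 1.6/cos23.5° = 1.745 m; N'_4 = 62·cos23.5° − 6·1.745 = 46.4; c'Δl = 6.63; W sinα = 24.7
Slice 5: Δl = 2.5/cos36.2° = 3.098 m; N'_5 = 46·cos36.2° − 8·3.098 = 12.3; c'Δl = 11.77; W sinα = 27.2
Σc'Δl = 38.0 kN/m; ΣN' = 168.9 kN/m; ΣW sinα = 77.2 kN/m
Resisting = 38.0 + 168.9·tan27.2° = 38.0 + 86.8 = 124.8 kN/m
FS = 124.8 / 77.2 = 1.617

FS = 1.62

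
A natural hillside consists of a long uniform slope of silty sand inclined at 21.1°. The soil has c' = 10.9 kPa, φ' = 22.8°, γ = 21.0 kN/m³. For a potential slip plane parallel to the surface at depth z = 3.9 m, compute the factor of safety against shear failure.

FS = 1.49

For an infinite slope with a slip plane parallel to the surface (no pore pressure): FS = [c' + γz cos²β tanφ'] / [γz sinβ cosβ].
γz = 21.0·3.9 = 81.90 kN/m²
Numerator = 10.9 + 81.90·cos²21.1°·tan22.8° = 10.9 + 81.90·0.8704·0.4204 = 40.866 kPa
Denominator = 81.90·sin21.1°·cos21.1° = 81.90·0.3600·0.9330 = 27.507 kPa
FS = 40.866 / 27.507 = 1.486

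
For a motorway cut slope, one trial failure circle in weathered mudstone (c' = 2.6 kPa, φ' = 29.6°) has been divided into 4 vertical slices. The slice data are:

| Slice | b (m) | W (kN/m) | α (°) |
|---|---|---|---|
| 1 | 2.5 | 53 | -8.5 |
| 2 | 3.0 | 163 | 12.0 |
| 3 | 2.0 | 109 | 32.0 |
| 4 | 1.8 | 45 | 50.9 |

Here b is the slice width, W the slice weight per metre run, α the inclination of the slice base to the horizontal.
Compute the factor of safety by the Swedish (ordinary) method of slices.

FS = 1.83

Ordinary method of slices: FS = Σ[c'·Δl_i + (W_i cosα_i)·tanφ'] / Σ W_i sinα_i, with Δl_i = b_i / cosα_i.
Slice 1: Δl = 2.5/cos(-8.5°) = 2.528 m; N'_1 = 53·cos(-8.5°) = 52.4; c'Δl = 6.57; W sinα = -7.8
Slice 2: Δl = 3.0/cos12.0° = 3.067 m; N'_2 = 163·cos12.0° = 159.4; c'Δl = 7.97; W sinα = 33.9
Slice 3: Δl = 2.0/cos32.0° = 2.358 m; N'_3 = 109·cos32.0° = 92.4; c'Δl = 6.13; W sinα = 57.8
Slice 4: Δl = 1.8/cos50.9° = 2.854 m; N'_4 = 45·cos50.9° = 28.4; c'Δl = 7.42; W sinα = 34.9
Σc'Δl = 28.1 kN/m; ΣN' = 332.7 kN/m; ΣW sinα = 118.7 kN/m
Resisting = 28.1 + 332.7·tan29.6° = 28.1 + 189.0 = 217.1 kN/m
FS = 217.1 / 118.7 = 1.828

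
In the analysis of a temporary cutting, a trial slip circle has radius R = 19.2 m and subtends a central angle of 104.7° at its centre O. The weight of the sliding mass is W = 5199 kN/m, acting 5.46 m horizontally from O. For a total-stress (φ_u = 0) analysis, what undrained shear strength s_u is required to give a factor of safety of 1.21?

s_u = 51.0 kPa

FS = s_u·L_a·R / (W·d), so s_u = FS·W·d / (L_a·R).
Arc length L_a = R·θ = 19.2·(104.7°·π/180) = 19.2·1.8274 = 35.09 m
s_u = 1.21·5199·5.46 / (35.09·19.2) = 34347.7 / 673.64 = 50.99 kPa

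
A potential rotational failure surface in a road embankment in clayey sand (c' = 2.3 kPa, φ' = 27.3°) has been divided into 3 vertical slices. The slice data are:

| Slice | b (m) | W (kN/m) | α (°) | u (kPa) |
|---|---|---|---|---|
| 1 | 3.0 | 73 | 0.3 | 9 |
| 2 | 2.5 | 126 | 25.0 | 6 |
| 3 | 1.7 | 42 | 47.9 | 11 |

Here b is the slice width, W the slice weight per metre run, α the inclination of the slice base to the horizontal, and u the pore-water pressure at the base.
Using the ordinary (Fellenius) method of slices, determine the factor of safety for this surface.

FS = 1.10

Ordinary method of slices: FS = Σ[c'·Δl_i + (W_i cosα_i − u_i·Δl_i)·tanφ'] / Σ W_i sinα_i, with Δl_i = b_i / cosα_i.
Slice 1: Δl = 3.0/cos0.3° = 3.000 m; N'_1 = 73·cos0.3° − 9·3.000 = 46.0; c'Δl = 6.90; W sinα = 0.4
Slice 2: Δl = 2.5/cos25.0° = 2.758 m; N'_2 = 126·cos25.0° − 6·2.758 = 97.6; c'Δl = 6.34; W sinα = 53.2
Slice 3: Δl = 1.7/cos47.9° = 2.536 m; N'_3 = 42·cos47.9° − 11·2.536 = 0.3; c'Δl = 5.83; W sinα = 31.2
Σc'Δl = 19.1 kN/m; ΣN' = 143.9 kN/m; ΣW sinα = 84.8 kN/m
Resisting = 19.1 + 143.9·tan27.3° = 19.1 + 74.3 = 93.4 kN/m
FS = 93.4 / 84.8 = 1.101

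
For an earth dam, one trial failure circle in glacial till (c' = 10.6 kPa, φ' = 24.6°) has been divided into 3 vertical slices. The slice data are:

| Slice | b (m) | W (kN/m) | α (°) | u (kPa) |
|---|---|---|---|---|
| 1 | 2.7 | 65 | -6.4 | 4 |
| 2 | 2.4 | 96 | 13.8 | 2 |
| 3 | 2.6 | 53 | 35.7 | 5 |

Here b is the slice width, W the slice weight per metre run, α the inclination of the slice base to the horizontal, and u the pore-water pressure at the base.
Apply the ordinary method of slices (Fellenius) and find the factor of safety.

FS = 3.57

Ordinary method of slices: FS = Σ[c'·Δl_i + (W_i cosα_i − u_i·Δl_i)·tanφ'] / Σ W_i sinα_i, with Δl_i = b_i / cosα_i.
Slice 1: Δl = 2.7/cos(-6.4°) = 2.717 m; N'_1 = 65·cos(-6.4°) − 4·2.717 = 53.7; c'Δl = 28.80; W sinα = -7.2
Slice 2: Δl = 2.4/cos13.8° = 2.471 m; N'_2 = 96·cos13.8° − 2·2.471 = 88.3; c'Δl = 26.20; W sinα = 22.9
Slice 3: Δl = 2.6/cos35.7° = 3.202 m; N'_3 = 53·cos35.7° − 5·3.202 = 27.0; c'Δl = 33.94; W sinα = 30.9
Σc'Δl = 88.9 kN/m; ΣN' = 169.0 kN/m; ΣW sinα = 46.6 kN/m
Resisting = 88.9 + 169.0·tan24.6° = 88.9 + 77.4 = 166.3 kN/m
FS = 166.3 / 46.6 = 3.571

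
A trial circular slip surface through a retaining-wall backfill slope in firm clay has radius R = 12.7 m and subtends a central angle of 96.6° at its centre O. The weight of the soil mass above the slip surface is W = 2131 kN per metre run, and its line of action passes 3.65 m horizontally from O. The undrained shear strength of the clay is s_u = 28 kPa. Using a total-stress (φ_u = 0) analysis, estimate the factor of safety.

Taking moments about the centre O, the resisting moment is provided by the undrained shear strength acting along the arc:
Arc length L_a = R·θ = 12.7·(96.6°·π/180) = 12.7·1.6860 = 21.41 m
M_R = s_u·L_a·R = 28·21.41·12.7 = 7614.1 kN·m/m
M_D = W·d = 2131·3.65 = 7778.1 kN·m/m
FS = M_R / M_D = 7614.1 / 7778.1 = 0.979

FS = 0.98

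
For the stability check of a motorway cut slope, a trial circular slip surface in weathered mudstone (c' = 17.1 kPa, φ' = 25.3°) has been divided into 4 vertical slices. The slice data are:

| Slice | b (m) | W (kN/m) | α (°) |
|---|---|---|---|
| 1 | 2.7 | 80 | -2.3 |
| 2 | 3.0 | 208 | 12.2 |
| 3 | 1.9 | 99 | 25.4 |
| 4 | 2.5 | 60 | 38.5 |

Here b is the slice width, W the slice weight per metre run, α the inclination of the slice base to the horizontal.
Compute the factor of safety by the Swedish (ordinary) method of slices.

Ordinary method of slices: FS = Σ[c'·Δl_i + (W_i cosα_i)·tanφ'] / Σ W_i sinα_i, with Δl_i = b_i / cosα_i.
Slice 1: Δl = 2.7/cos(-2.3°) = 2.702 m; N'_1 = 80·cos(-2.3°) = 79.9; c'Δl = 46.21; W sinα = -3.2
Slice 2: Δl = 3.0/cos12.2° = 3.069 m; N'_2 = 208·cos12.2° = 203.3; c'Δl = 52.49; W sinα = 44.0
Slice 3: Δl = 1.9/cos25.4° = 2.103 m; N'_3 = 99·cos25.4° = 89.4; c'Δl = 35.97; W sinα = 42.5
Slice 4: Δl = 2.5/cos38.5° = 3.194 m; N'_4 = 60·cos38.5° = 47.0; c'Δl = 54.63; W sinα = 37.4
Σc'Δl = 189.3 kN/m; ΣN' = 419.6 kN/m; ΣW sinα = 120.6 kN/m
Resisting = 189.3 + 419.6·tan25.3° = 189.3 + 198.4 = 387.6 kN/m
FS = 387.6 / 120.6 = 3.215

FS = 3.22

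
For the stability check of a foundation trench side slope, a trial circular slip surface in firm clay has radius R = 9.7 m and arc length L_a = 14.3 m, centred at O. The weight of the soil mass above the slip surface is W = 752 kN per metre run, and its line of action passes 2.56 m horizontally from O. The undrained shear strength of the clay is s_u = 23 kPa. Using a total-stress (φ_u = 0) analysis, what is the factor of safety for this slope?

Taking moments about the centre O, the resisting moment is provided by the undrained shear strength acting along the arc:
M_R = s_u·L_a·R = 23·14.30·9.7 = 3190.3 kN·m/m
M_D = W·d = 752·2.56 = 1925.1 kN·m/m
FS = M_R / M_D = 3190.3 / 1925.1 = 1.657

FS = 1.66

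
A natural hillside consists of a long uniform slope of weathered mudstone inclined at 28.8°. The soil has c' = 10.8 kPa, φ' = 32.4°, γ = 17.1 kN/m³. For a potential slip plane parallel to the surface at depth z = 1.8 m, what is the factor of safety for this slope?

For an infinite slope with a slip plane parallel to the surface (no pore pressure): FS = [c' + γz cos²β tanφ'] / [γz sinβ cosβ].
γz = 17.1·1.8 = 30.78 kN/m²
Numerator = 10.8 + 30.78·cos²28.8°·tan32.4° = 10.8 + 30.78·0.7679·0.6346 = 25.800 kPa
Denominator = 30.78·sin28.8°·cos28.8° = 30.78·0.4818·0.8763 = 12.994 kPa
FS = 25.800 / 12.994 = 1.986

FS = 1.99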